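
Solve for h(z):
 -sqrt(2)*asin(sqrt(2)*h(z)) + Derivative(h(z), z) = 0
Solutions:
 Integral(1/asin(sqrt(2)*_y), (_y, h(z))) = C1 + sqrt(2)*z


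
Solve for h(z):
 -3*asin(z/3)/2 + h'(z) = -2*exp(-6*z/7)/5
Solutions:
 h(z) = C1 + 3*z*asin(z/3)/2 + 3*sqrt(9 - z^2)/2 + 7*exp(-6*z/7)/15


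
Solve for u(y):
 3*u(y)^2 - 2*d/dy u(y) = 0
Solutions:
 u(y) = -2/(C1 + 3*y)


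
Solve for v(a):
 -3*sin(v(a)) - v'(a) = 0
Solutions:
 v(a) = -acos((-C1 - exp(6*a))/(C1 - exp(6*a))) + 2*pi
 v(a) = acos((-C1 - exp(6*a))/(C1 - exp(6*a)))


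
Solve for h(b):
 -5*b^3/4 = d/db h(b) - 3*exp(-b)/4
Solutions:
 h(b) = C1 - 5*b^4/16 - 3*exp(-b)/4


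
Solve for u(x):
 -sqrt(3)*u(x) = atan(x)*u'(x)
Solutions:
 u(x) = C1*exp(-sqrt(3)*Integral(1/atan(x), x))


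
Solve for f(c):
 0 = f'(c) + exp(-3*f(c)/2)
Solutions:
 f(c) = 2*log(C1 - 3*c/2)/3
 f(c) = 2*log(2^(2/3)*(-3^(1/3) - 3^(5/6)*I)*(C1 - c)^(1/3)/4)
 f(c) = 2*log(2^(2/3)*(-3^(1/3) + 3^(5/6)*I)*(C1 - c)^(1/3)/4)


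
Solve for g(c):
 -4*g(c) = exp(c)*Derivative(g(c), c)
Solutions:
 g(c) = C1*exp(4*exp(-c))


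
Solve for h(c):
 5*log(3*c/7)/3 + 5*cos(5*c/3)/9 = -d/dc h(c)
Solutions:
 h(c) = C1 - 5*c*log(c)/3 - 5*c*log(3)/3 + 5*c/3 + 5*c*log(7)/3 - sin(5*c/3)/3


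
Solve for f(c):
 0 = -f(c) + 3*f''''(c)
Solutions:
 f(c) = C1*exp(-3^(3/4)*c/3) + C2*exp(3^(3/4)*c/3) + C3*sin(3^(3/4)*c/3) + C4*cos(3^(3/4)*c/3)


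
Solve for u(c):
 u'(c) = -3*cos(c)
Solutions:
 u(c) = C1 - 3*sin(c)


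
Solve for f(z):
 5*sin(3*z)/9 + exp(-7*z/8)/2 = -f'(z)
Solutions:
 f(z) = C1 + 5*cos(3*z)/27 + 4*exp(-7*z/8)/7


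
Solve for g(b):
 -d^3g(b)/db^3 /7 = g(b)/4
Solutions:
 g(b) = C3*exp(-14^(1/3)*b/2) + (C1*sin(14^(1/3)*sqrt(3)*b/4) + C2*cos(14^(1/3)*sqrt(3)*b/4))*exp(14^(1/3)*b/4)


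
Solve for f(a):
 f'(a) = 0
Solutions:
 f(a) = C1


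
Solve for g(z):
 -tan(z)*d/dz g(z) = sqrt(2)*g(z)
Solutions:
 g(z) = C1/sin(z)^(sqrt(2))


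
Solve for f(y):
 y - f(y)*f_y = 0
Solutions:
 f(y) = -sqrt(C1 + y^2)
 f(y) = sqrt(C1 + y^2)


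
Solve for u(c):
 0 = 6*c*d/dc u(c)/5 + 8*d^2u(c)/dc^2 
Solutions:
 u(c) = C1 + C2*erf(sqrt(30)*c/20)


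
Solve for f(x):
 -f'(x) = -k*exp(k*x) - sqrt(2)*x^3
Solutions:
 f(x) = C1 + sqrt(2)*x^4/4 + exp(k*x)


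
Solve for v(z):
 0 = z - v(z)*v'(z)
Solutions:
 v(z) = -sqrt(C1 + z^2)
 v(z) = sqrt(C1 + z^2)


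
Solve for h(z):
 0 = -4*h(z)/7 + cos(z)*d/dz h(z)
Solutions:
 h(z) = C1*(sin(z) + 1)^(2/7)/(sin(z) - 1)^(2/7)


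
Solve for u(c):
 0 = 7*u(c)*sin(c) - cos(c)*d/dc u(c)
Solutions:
 u(c) = C1/cos(c)^7


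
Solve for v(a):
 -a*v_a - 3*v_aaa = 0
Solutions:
 v(a) = C1 + Integral(C2*airyai(-3^(2/3)*a/3) + C3*airybi(-3^(2/3)*a/3), a)


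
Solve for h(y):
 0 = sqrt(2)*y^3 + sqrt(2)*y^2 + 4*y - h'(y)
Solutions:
 h(y) = C1 + sqrt(2)*y^4/4 + sqrt(2)*y^3/3 + 2*y^2


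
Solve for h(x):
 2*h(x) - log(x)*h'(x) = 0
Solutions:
 h(x) = C1*exp(2*li(x))


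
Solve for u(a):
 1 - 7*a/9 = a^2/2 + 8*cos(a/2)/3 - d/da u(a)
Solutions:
 u(a) = C1 + a^3/6 + 7*a^2/18 - a + 16*sin(a/2)/3


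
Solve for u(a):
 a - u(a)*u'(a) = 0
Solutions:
 u(a) = -sqrt(C1 + a^2)
 u(a) = sqrt(C1 + a^2)


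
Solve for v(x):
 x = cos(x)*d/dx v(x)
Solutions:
 v(x) = C1 + Integral(x/cos(x), x)


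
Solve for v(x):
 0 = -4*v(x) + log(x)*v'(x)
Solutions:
 v(x) = C1*exp(4*li(x))


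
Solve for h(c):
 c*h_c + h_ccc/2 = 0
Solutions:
 h(c) = C1 + Integral(C2*airyai(-2^(1/3)*c) + C3*airybi(-2^(1/3)*c), c)


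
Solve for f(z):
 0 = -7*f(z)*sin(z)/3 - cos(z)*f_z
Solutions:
 f(z) = C1*cos(z)^(7/3)


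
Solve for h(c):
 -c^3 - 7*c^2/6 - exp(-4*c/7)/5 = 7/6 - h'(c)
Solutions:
 h(c) = C1 + c^4/4 + 7*c^3/18 + 7*c/6 - 7*exp(-4*c/7)/20


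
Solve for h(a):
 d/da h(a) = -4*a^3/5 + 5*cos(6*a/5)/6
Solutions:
 h(a) = C1 - a^4/5 + 25*sin(6*a/5)/36


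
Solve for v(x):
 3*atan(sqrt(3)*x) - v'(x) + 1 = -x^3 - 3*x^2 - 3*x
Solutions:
 v(x) = C1 + x^4/4 + x^3 + 3*x^2/2 + 3*x*atan(sqrt(3)*x) + x - sqrt(3)*log(3*x^2 + 1)/2


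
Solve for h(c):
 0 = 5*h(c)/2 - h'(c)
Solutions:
 h(c) = C1*exp(5*c/2)


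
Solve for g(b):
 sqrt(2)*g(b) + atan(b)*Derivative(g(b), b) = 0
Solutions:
 g(b) = C1*exp(-sqrt(2)*Integral(1/atan(b), b))


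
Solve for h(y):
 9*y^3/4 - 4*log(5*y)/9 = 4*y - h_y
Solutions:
 h(y) = C1 - 9*y^4/16 + 2*y^2 + 4*y*log(y)/9 - 4*y/9 + 4*y*log(5)/9


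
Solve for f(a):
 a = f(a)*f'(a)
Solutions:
 f(a) = -sqrt(C1 + a^2)
 f(a) = sqrt(C1 + a^2)


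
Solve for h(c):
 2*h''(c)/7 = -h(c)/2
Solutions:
 h(c) = C1*sin(sqrt(7)*c/2) + C2*cos(sqrt(7)*c/2)


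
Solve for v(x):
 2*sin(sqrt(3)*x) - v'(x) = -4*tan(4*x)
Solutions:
 v(x) = C1 - log(cos(4*x)) - 2*sqrt(3)*cos(sqrt(3)*x)/3


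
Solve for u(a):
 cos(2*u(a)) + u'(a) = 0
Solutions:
 u(a) = -asin((C1 + exp(4*a))/(C1 - exp(4*a)))/2 + pi/2
 u(a) = asin((C1 + exp(4*a))/(C1 - exp(4*a)))/2


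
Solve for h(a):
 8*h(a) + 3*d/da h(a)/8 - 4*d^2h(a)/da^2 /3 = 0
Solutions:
 h(a) = C1*exp(a*(9 - sqrt(24657))/64) + C2*exp(a*(9 + sqrt(24657))/64)


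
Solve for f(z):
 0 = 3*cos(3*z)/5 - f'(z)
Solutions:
 f(z) = C1 + sin(3*z)/5


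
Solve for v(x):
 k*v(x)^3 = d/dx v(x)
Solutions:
 v(x) = -sqrt(2)*sqrt(-1/(C1 + k*x))/2
 v(x) = sqrt(2)*sqrt(-1/(C1 + k*x))/2


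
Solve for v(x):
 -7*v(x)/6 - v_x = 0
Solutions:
 v(x) = C1*exp(-7*x/6)


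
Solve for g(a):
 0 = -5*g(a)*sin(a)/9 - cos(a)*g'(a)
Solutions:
 g(a) = C1*cos(a)^(5/9)


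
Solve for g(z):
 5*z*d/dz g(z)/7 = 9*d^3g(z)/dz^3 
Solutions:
 g(z) = C1 + Integral(C2*airyai(735^(1/3)*z/21) + C3*airybi(735^(1/3)*z/21), z)


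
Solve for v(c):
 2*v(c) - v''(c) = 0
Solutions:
 v(c) = C1*exp(-sqrt(2)*c) + C2*exp(sqrt(2)*c)


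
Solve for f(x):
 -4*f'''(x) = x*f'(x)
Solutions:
 f(x) = C1 + Integral(C2*airyai(-2^(1/3)*x/2) + C3*airybi(-2^(1/3)*x/2), x)


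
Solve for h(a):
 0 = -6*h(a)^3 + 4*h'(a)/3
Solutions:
 h(a) = -sqrt(-1/(C1 + 9*a))
 h(a) = sqrt(-1/(C1 + 9*a))


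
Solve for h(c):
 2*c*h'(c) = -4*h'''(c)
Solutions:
 h(c) = C1 + Integral(C2*airyai(-2^(2/3)*c/2) + C3*airybi(-2^(2/3)*c/2), c)


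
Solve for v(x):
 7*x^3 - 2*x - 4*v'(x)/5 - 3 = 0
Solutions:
 v(x) = C1 + 35*x^4/16 - 5*x^2/4 - 15*x/4


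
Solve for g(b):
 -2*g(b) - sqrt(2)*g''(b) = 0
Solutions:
 g(b) = C1*sin(2^(1/4)*b) + C2*cos(2^(1/4)*b)


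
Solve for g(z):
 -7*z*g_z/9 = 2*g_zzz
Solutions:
 g(z) = C1 + Integral(C2*airyai(-84^(1/3)*z/6) + C3*airybi(-84^(1/3)*z/6), z)


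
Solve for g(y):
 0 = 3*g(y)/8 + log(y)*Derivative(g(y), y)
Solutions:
 g(y) = C1*exp(-3*li(y)/8)


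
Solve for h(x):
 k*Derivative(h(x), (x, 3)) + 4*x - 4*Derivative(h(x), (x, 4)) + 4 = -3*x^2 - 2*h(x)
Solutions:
 h(x) = C1*exp(x*(3*k - sqrt(3)*sqrt(3*k^2 + 16*3^(1/3)*(-9*k^2 + sqrt(3)*sqrt(27*k^4 + 32768))^(1/3) - 512*3^(2/3)/(-9*k^2 + sqrt(3)*sqrt(27*k^4 + 32768))^(1/3)) - sqrt(6)*sqrt(-3*sqrt(3)*k^3/sqrt(3*k^2 + 16*3^(1/3)*(-9*k^2 + sqrt(3)*sqrt(27*k^4 + 32768))^(1/3) - 512*3^(2/3)/(-9*k^2 + sqrt(3)*sqrt(27*k^4 + 32768))^(1/3)) + 3*k^2 - 8*3^(1/3)*(-9*k^2 + sqrt(3)*sqrt(27*k^4 + 32768))^(1/3) + 256*3^(2/3)/(-9*k^2 + sqrt(3)*sqrt(27*k^4 + 32768))^(1/3)))/48) + C2*exp(x*(3*k - sqrt(3)*sqrt(3*k^2 + 16*3^(1/3)*(-9*k^2 + sqrt(3)*sqrt(27*k^4 + 32768))^(1/3) - 512*3^(2/3)/(-9*k^2 + sqrt(3)*sqrt(27*k^4 + 32768))^(1/3)) + sqrt(6)*sqrt(-3*sqrt(3)*k^3/sqrt(3*k^2 + 16*3^(1/3)*(-9*k^2 + sqrt(3)*sqrt(27*k^4 + 32768))^(1/3) - 512*3^(2/3)/(-9*k^2 + sqrt(3)*sqrt(27*k^4 + 32768))^(1/3)) + 3*k^2 - 8*3^(1/3)*(-9*k^2 + sqrt(3)*sqrt(27*k^4 + 32768))^(1/3) + 256*3^(2/3)/(-9*k^2 + sqrt(3)*sqrt(27*k^4 + 32768))^(1/3)))/48) + C3*exp(x*(3*k + sqrt(3)*sqrt(3*k^2 + 16*3^(1/3)*(-9*k^2 + sqrt(3)*sqrt(27*k^4 + 32768))^(1/3) - 512*3^(2/3)/(-9*k^2 + sqrt(3)*sqrt(27*k^4 + 32768))^(1/3)) - sqrt(6)*sqrt(3*sqrt(3)*k^3/sqrt(3*k^2 + 16*3^(1/3)*(-9*k^2 + sqrt(3)*sqrt(27*k^4 + 32768))^(1/3) - 512*3^(2/3)/(-9*k^2 + sqrt(3)*sqrt(27*k^4 + 32768))^(1/3)) + 3*k^2 - 8*3^(1/3)*(-9*k^2 + sqrt(3)*sqrt(27*k^4 + 32768))^(1/3) + 256*3^(2/3)/(-9*k^2 + sqrt(3)*sqrt(27*k^4 + 32768))^(1/3)))/48) + C4*exp(x*(3*k + sqrt(3)*sqrt(3*k^2 + 16*3^(1/3)*(-9*k^2 + sqrt(3)*sqrt(27*k^4 + 32768))^(1/3) - 512*3^(2/3)/(-9*k^2 + sqrt(3)*sqrt(27*k^4 + 32768))^(1/3)) + sqrt(6)*sqrt(3*sqrt(3)*k^3/sqrt(3*k^2 + 16*3^(1/3)*(-9*k^2 + sqrt(3)*sqrt(27*k^4 + 32768))^(1/3) - 512*3^(2/3)/(-9*k^2 + sqrt(3)*sqrt(27*k^4 + 32768))^(1/3)) + 3*k^2 - 8*3^(1/3)*(-9*k^2 + sqrt(3)*sqrt(27*k^4 + 32768))^(1/3) + 256*3^(2/3)/(-9*k^2 + sqrt(3)*sqrt(27*k^4 + 32768))^(1/3)))/48) - 3*x^2/2 - 2*x - 2


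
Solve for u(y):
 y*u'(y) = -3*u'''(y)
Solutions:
 u(y) = C1 + Integral(C2*airyai(-3^(2/3)*y/3) + C3*airybi(-3^(2/3)*y/3), y)


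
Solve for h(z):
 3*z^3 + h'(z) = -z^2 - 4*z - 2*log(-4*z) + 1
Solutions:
 h(z) = C1 - 3*z^4/4 - z^3/3 - 2*z^2 - 2*z*log(-z) + z*(3 - 4*log(2))


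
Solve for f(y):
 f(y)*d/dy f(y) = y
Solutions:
 f(y) = -sqrt(C1 + y^2)
 f(y) = sqrt(C1 + y^2)


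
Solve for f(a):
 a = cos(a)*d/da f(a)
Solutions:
 f(a) = C1 + Integral(a/cos(a), a)


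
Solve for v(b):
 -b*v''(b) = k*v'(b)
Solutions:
 v(b) = C1 + b^(1 - re(k))*(C2*sin(log(b)*Abs(im(k))) + C3*cos(log(b)*im(k)))


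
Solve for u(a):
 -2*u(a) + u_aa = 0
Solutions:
 u(a) = C1*exp(-sqrt(2)*a) + C2*exp(sqrt(2)*a)


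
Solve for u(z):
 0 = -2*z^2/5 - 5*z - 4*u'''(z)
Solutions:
 u(z) = C1 + C2*z + C3*z^2 - z^5/600 - 5*z^4/96


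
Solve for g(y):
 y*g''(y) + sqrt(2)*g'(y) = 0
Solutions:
 g(y) = C1 + C2*y^(1 - sqrt(2))


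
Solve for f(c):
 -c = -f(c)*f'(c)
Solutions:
 f(c) = -sqrt(C1 + c^2)
 f(c) = sqrt(C1 + c^2)


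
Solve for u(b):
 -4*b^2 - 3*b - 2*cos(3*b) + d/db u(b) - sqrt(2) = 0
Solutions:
 u(b) = C1 + 4*b^3/3 + 3*b^2/2 + sqrt(2)*b + 2*sin(3*b)/3


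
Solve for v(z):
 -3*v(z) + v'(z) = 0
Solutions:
 v(z) = C1*exp(3*z)


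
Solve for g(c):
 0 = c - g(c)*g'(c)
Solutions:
 g(c) = -sqrt(C1 + c^2)
 g(c) = sqrt(C1 + c^2)


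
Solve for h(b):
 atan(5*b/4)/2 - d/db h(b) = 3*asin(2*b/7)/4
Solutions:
 h(b) = C1 - 3*b*asin(2*b/7)/4 + b*atan(5*b/4)/2 - 3*sqrt(49 - 4*b^2)/8 - log(25*b^2 + 16)/5


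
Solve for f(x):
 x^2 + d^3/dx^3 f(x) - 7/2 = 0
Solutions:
 f(x) = C1 + C2*x + C3*x^2 - x^5/60 + 7*x^3/12


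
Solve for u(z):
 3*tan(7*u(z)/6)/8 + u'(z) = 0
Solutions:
 u(z) = -6*asin(C1*exp(-7*z/16))/7 + 6*pi/7
 u(z) = 6*asin(C1*exp(-7*z/16))/7


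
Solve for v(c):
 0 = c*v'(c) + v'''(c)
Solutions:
 v(c) = C1 + Integral(C2*airyai(-c) + C3*airybi(-c), c)


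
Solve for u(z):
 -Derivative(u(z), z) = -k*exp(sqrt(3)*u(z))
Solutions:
 u(z) = sqrt(3)*(2*log(-1/(C1 + k*z)) - log(3))/6


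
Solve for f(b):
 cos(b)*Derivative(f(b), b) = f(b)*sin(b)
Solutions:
 f(b) = C1/cos(b)


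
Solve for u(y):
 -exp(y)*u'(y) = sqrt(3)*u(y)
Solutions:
 u(y) = C1*exp(sqrt(3)*exp(-y))


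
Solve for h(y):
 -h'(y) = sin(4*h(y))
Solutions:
 h(y) = -acos((-C1 - exp(8*y))/(C1 - exp(8*y)))/4 + pi/2
 h(y) = acos((-C1 - exp(8*y))/(C1 - exp(8*y)))/4


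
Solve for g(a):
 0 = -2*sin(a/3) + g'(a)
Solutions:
 g(a) = C1 - 6*cos(a/3)


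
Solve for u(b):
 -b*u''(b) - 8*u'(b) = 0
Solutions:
 u(b) = C1 + C2/b^7


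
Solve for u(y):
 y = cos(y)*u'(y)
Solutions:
 u(y) = C1 + Integral(y/cos(y), y)


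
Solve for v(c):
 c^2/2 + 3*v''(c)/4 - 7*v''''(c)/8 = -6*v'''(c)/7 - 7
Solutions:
 v(c) = C1 + C2*c + C3*exp(c*(24 - sqrt(2634))/49) + C4*exp(c*(24 + sqrt(2634))/49) - c^4/18 + 16*c^3/63 - 2785*c^2/441


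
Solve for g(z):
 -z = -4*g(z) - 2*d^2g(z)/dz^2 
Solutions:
 g(z) = C1*sin(sqrt(2)*z) + C2*cos(sqrt(2)*z) + z/4


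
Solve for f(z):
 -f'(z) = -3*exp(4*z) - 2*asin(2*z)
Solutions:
 f(z) = C1 + 2*z*asin(2*z) + sqrt(1 - 4*z^2) + 3*exp(4*z)/4


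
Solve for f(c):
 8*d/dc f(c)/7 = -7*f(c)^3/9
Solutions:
 f(c) = -6*sqrt(-1/(C1 - 49*c))
 f(c) = 6*sqrt(-1/(C1 - 49*c))


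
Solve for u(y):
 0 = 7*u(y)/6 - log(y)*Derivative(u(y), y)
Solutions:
 u(y) = C1*exp(7*li(y)/6)


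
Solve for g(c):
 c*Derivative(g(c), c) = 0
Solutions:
 g(c) = C1


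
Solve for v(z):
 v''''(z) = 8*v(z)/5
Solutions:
 v(z) = C1*exp(-10^(3/4)*z/5) + C2*exp(10^(3/4)*z/5) + C3*sin(10^(3/4)*z/5) + C4*cos(10^(3/4)*z/5)


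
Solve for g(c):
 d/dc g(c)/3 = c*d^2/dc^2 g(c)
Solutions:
 g(c) = C1 + C2*c^(4/3)


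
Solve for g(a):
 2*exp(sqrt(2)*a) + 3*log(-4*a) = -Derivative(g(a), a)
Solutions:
 g(a) = C1 - 3*a*log(-a) + 3*a*(1 - 2*log(2)) - sqrt(2)*exp(sqrt(2)*a)


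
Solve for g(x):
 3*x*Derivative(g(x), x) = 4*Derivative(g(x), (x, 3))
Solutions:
 g(x) = C1 + Integral(C2*airyai(6^(1/3)*x/2) + C3*airybi(6^(1/3)*x/2), x)


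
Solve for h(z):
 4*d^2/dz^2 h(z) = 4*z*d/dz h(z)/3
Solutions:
 h(z) = C1 + C2*erfi(sqrt(6)*z/6)


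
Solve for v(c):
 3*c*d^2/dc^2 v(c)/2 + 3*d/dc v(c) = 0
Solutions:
 v(c) = C1 + C2/c


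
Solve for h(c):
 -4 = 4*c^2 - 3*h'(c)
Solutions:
 h(c) = C1 + 4*c^3/9 + 4*c/3


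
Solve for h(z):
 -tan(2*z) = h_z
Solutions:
 h(z) = C1 + log(cos(2*z))/2


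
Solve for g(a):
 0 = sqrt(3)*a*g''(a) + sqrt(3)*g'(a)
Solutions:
 g(a) = C1 + C2*log(a)


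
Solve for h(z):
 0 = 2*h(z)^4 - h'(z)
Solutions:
 h(z) = (-1/(C1 + 6*z))^(1/3)
 h(z) = (-1/(C1 + 2*z))^(1/3)*(-3^(2/3) - 3*3^(1/6)*I)/6
 h(z) = (-1/(C1 + 2*z))^(1/3)*(-3^(2/3) + 3*3^(1/6)*I)/6


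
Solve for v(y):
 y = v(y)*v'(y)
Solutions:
 v(y) = -sqrt(C1 + y^2)
 v(y) = sqrt(C1 + y^2)


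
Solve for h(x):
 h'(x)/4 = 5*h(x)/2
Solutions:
 h(x) = C1*exp(10*x)


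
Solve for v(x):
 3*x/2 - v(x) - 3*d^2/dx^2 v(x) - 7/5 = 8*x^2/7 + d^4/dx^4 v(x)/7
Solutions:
 v(x) = C1*sin(sqrt(2)*x*sqrt(21 - sqrt(413))/2) + C2*sin(sqrt(2)*x*sqrt(sqrt(413) + 21)/2) + C3*cos(sqrt(2)*x*sqrt(21 - sqrt(413))/2) + C4*cos(sqrt(2)*x*sqrt(sqrt(413) + 21)/2) - 8*x^2/7 + 3*x/2 + 191/35


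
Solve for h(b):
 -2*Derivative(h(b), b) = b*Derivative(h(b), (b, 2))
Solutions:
 h(b) = C1 + C2/b


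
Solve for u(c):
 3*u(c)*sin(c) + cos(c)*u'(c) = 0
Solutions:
 u(c) = C1*cos(c)^3


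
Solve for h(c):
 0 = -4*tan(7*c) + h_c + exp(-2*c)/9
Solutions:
 h(c) = C1 + 2*log(tan(7*c)^2 + 1)/7 + exp(-2*c)/18


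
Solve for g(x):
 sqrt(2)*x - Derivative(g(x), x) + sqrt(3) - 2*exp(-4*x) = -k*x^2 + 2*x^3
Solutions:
 g(x) = C1 + k*x^3/3 - x^4/2 + sqrt(2)*x^2/2 + sqrt(3)*x + exp(-4*x)/2


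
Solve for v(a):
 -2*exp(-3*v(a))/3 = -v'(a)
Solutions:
 v(a) = log(C1 + 2*a)/3
 v(a) = log((-1 - sqrt(3)*I)*(C1 + 2*a)^(1/3)/2)
 v(a) = log((-1 + sqrt(3)*I)*(C1 + 2*a)^(1/3)/2)


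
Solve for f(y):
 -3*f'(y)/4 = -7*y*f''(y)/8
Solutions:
 f(y) = C1 + C2*y^(13/7)


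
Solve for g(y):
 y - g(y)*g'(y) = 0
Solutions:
 g(y) = -sqrt(C1 + y^2)
 g(y) = sqrt(C1 + y^2)


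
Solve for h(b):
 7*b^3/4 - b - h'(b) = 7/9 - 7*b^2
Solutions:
 h(b) = C1 + 7*b^4/16 + 7*b^3/3 - b^2/2 - 7*b/9


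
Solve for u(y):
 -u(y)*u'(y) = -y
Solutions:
 u(y) = -sqrt(C1 + y^2)
 u(y) = sqrt(C1 + y^2)


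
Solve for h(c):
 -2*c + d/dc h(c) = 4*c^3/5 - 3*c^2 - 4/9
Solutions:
 h(c) = C1 + c^4/5 - c^3 + c^2 - 4*c/9


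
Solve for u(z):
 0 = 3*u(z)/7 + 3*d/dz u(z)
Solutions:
 u(z) = C1*exp(-z/7)


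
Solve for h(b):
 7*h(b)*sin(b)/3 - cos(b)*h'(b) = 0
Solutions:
 h(b) = C1/cos(b)^(7/3)


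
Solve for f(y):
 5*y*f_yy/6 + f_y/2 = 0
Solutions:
 f(y) = C1 + C2*y^(2/5)


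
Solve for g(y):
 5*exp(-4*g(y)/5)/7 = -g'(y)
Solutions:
 g(y) = 5*log(-I*(C1 - 4*y/7)^(1/4))
 g(y) = 5*log(I*(C1 - 4*y/7)^(1/4))
 g(y) = 5*log(-(C1 - 4*y/7)^(1/4))
 g(y) = 5*log(C1 - 4*y/7)/4


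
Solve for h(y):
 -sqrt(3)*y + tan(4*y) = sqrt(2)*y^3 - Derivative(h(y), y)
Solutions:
 h(y) = C1 + sqrt(2)*y^4/4 + sqrt(3)*y^2/2 + log(cos(4*y))/4


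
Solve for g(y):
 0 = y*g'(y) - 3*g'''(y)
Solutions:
 g(y) = C1 + Integral(C2*airyai(3^(2/3)*y/3) + C3*airybi(3^(2/3)*y/3), y)


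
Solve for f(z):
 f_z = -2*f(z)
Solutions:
 f(z) = C1*exp(-2*z)


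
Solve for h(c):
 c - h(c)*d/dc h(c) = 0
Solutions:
 h(c) = -sqrt(C1 + c^2)
 h(c) = sqrt(C1 + c^2)


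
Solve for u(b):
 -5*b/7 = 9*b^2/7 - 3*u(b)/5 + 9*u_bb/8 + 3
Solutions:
 u(b) = C1*exp(-2*sqrt(30)*b/15) + C2*exp(2*sqrt(30)*b/15) + 15*b^2/7 + 25*b/21 + 365/28


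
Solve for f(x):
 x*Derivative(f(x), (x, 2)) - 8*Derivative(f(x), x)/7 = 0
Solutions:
 f(x) = C1 + C2*x^(15/7)


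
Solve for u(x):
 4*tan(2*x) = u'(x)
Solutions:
 u(x) = C1 - 2*log(cos(2*x))


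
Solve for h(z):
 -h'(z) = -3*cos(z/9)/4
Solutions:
 h(z) = C1 + 27*sin(z/9)/4


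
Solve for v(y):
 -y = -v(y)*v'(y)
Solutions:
 v(y) = -sqrt(C1 + y^2)
 v(y) = sqrt(C1 + y^2)


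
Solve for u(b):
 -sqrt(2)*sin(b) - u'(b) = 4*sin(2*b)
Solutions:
 u(b) = C1 - 4*sin(b)^2 + sqrt(2)*cos(b)


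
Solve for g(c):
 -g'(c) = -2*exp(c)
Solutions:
 g(c) = C1 + 2*exp(c)


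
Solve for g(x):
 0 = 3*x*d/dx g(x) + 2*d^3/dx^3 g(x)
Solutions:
 g(x) = C1 + Integral(C2*airyai(-2^(2/3)*3^(1/3)*x/2) + C3*airybi(-2^(2/3)*3^(1/3)*x/2), x)


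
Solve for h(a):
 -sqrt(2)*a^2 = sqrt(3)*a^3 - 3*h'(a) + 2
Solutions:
 h(a) = C1 + sqrt(3)*a^4/12 + sqrt(2)*a^3/9 + 2*a/3


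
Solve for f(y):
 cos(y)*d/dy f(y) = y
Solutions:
 f(y) = C1 + Integral(y/cos(y), y)


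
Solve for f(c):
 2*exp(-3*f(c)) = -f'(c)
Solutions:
 f(c) = log(C1 - 6*c)/3
 f(c) = log((-3^(1/3) - 3^(5/6)*I)*(C1 - 2*c)^(1/3)/2)
 f(c) = log((-3^(1/3) + 3^(5/6)*I)*(C1 - 2*c)^(1/3)/2)


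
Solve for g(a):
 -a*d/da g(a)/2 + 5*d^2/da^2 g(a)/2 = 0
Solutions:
 g(a) = C1 + C2*erfi(sqrt(10)*a/10)


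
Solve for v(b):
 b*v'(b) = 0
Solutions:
 v(b) = C1


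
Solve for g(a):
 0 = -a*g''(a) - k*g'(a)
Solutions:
 g(a) = C1 + a^(1 - re(k))*(C2*sin(log(a)*Abs(im(k))) + C3*cos(log(a)*im(k)))


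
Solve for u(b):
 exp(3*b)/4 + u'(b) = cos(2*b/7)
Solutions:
 u(b) = C1 - exp(3*b)/12 + 7*sin(2*b/7)/2


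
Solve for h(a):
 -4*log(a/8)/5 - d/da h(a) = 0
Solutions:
 h(a) = C1 - 4*a*log(a)/5 + 4*a/5 + 12*a*log(2)/5


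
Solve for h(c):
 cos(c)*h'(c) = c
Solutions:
 h(c) = C1 + Integral(c/cos(c), c)


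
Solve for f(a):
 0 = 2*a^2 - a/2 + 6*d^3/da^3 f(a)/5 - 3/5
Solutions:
 f(a) = C1 + C2*a + C3*a^2 - a^5/36 + 5*a^4/288 + a^3/12


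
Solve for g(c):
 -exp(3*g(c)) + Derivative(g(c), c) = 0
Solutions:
 g(c) = log(-1/(C1 + 3*c))/3
 g(c) = log((-1/(C1 + c))^(1/3)*(-3^(2/3) - 3*3^(1/6)*I)/6)
 g(c) = log((-1/(C1 + c))^(1/3)*(-3^(2/3) + 3*3^(1/6)*I)/6)


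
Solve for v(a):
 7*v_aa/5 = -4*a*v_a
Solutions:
 v(a) = C1 + C2*erf(sqrt(70)*a/7)


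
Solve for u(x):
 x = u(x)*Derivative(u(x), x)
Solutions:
 u(x) = -sqrt(C1 + x^2)
 u(x) = sqrt(C1 + x^2)


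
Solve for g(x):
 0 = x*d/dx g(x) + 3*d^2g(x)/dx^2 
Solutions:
 g(x) = C1 + C2*erf(sqrt(6)*x/6)


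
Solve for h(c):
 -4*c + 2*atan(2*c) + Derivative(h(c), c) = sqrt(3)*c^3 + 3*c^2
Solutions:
 h(c) = C1 + sqrt(3)*c^4/4 + c^3 + 2*c^2 - 2*c*atan(2*c) + log(4*c^2 + 1)/2


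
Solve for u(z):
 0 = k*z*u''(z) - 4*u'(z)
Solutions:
 u(z) = C1 + z^(((re(k) + 4)*re(k) + im(k)^2)/(re(k)^2 + im(k)^2))*(C2*sin(4*log(z)*Abs(im(k))/(re(k)^2 + im(k)^2)) + C3*cos(4*log(z)*im(k)/(re(k)^2 + im(k)^2)))


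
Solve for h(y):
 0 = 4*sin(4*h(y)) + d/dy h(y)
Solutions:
 h(y) = -acos((-C1 - exp(32*y))/(C1 - exp(32*y)))/4 + pi/2
 h(y) = acos((-C1 - exp(32*y))/(C1 - exp(32*y)))/4


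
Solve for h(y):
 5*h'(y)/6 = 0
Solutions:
 h(y) = C1


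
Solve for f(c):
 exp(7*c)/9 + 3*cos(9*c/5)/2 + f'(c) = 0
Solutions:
 f(c) = C1 - exp(7*c)/63 - 5*sin(9*c/5)/6


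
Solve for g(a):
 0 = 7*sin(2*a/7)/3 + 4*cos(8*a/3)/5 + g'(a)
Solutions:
 g(a) = C1 - 3*sin(8*a/3)/10 + 49*cos(2*a/7)/6


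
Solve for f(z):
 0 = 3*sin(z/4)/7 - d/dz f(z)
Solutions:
 f(z) = C1 - 12*cos(z/4)/7


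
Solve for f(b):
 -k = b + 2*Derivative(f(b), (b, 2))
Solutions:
 f(b) = C1 + C2*b - b^3/12 - b^2*k/4


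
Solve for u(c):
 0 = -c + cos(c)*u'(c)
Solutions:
 u(c) = C1 + Integral(c/cos(c), c)


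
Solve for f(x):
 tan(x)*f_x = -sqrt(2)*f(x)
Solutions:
 f(x) = C1/sin(x)^(sqrt(2))


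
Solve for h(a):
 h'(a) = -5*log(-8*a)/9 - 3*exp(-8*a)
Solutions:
 h(a) = C1 - 5*a*log(-a)/9 + 5*a*(1 - 3*log(2))/9 + 3*exp(-8*a)/8


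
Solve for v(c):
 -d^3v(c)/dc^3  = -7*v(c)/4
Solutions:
 v(c) = C3*exp(14^(1/3)*c/2) + (C1*sin(14^(1/3)*sqrt(3)*c/4) + C2*cos(14^(1/3)*sqrt(3)*c/4))*exp(-14^(1/3)*c/4)


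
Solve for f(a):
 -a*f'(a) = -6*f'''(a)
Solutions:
 f(a) = C1 + Integral(C2*airyai(6^(2/3)*a/6) + C3*airybi(6^(2/3)*a/6), a)


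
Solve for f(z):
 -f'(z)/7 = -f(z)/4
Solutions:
 f(z) = C1*exp(7*z/4)


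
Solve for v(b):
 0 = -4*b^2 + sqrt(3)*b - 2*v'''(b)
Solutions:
 v(b) = C1 + C2*b + C3*b^2 - b^5/30 + sqrt(3)*b^4/48


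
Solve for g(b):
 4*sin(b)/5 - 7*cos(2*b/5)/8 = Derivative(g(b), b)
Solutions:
 g(b) = C1 - 35*sin(2*b/5)/16 - 4*cos(b)/5


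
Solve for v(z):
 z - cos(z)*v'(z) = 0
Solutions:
 v(z) = C1 + Integral(z/cos(z), z)


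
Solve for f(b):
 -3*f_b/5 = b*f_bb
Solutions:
 f(b) = C1 + C2*b^(2/5)


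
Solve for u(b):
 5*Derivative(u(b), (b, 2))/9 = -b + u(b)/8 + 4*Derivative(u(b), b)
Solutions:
 u(b) = C1*exp(3*b*(24 - sqrt(586))/20) + C2*exp(3*b*(24 + sqrt(586))/20) + 8*b - 256


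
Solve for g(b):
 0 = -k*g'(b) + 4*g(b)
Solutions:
 g(b) = C1*exp(4*b/k)


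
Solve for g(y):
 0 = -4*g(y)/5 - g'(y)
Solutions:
 g(y) = C1*exp(-4*y/5)


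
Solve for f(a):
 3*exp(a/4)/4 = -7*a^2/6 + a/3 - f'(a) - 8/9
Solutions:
 f(a) = C1 - 7*a^3/18 + a^2/6 - 8*a/9 - 3*exp(a/4)


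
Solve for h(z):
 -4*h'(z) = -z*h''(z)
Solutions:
 h(z) = C1 + C2*z^5


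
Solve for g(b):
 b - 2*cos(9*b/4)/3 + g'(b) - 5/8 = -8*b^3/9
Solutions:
 g(b) = C1 - 2*b^4/9 - b^2/2 + 5*b/8 + 8*sin(9*b/4)/27


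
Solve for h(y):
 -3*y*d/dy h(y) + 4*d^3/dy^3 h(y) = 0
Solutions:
 h(y) = C1 + Integral(C2*airyai(6^(1/3)*y/2) + C3*airybi(6^(1/3)*y/2), y)


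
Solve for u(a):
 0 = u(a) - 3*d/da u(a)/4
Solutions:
 u(a) = C1*exp(4*a/3)


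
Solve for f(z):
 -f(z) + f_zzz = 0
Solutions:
 f(z) = C3*exp(z) + (C1*sin(sqrt(3)*z/2) + C2*cos(sqrt(3)*z/2))*exp(-z/2)


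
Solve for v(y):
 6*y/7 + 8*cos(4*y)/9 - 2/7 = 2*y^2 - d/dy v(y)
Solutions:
 v(y) = C1 + 2*y^3/3 - 3*y^2/7 + 2*y/7 - 2*sin(4*y)/9


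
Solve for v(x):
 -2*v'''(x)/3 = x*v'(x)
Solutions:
 v(x) = C1 + Integral(C2*airyai(-2^(2/3)*3^(1/3)*x/2) + C3*airybi(-2^(2/3)*3^(1/3)*x/2), x)


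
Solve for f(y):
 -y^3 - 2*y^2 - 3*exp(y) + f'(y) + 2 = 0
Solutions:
 f(y) = C1 + y^4/4 + 2*y^3/3 - 2*y + 3*exp(y)


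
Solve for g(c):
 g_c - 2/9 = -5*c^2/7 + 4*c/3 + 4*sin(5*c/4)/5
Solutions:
 g(c) = C1 - 5*c^3/21 + 2*c^2/3 + 2*c/9 - 16*cos(5*c/4)/25


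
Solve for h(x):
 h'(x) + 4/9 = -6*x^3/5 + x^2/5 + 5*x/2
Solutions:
 h(x) = C1 - 3*x^4/10 + x^3/15 + 5*x^2/4 - 4*x/9


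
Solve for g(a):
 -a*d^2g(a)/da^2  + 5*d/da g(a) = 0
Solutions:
 g(a) = C1 + C2*a^6


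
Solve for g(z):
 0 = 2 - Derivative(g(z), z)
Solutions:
 g(z) = C1 + 2*z


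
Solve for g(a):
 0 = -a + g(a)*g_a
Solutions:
 g(a) = -sqrt(C1 + a^2)
 g(a) = sqrt(C1 + a^2)


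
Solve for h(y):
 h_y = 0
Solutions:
 h(y) = C1


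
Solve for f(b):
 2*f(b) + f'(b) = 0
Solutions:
 f(b) = C1*exp(-2*b)


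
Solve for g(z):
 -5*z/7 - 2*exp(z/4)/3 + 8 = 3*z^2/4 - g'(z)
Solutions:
 g(z) = C1 + z^3/4 + 5*z^2/14 - 8*z + 8*exp(z/4)/3


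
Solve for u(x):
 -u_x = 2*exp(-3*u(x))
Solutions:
 u(x) = log(C1 - 6*x)/3
 u(x) = log((-3^(1/3) - 3^(5/6)*I)*(C1 - 2*x)^(1/3)/2)
 u(x) = log((-3^(1/3) + 3^(5/6)*I)*(C1 - 2*x)^(1/3)/2)


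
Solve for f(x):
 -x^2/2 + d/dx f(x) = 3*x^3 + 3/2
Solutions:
 f(x) = C1 + 3*x^4/4 + x^3/6 + 3*x/2


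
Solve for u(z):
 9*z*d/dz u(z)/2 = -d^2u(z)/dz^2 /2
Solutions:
 u(z) = C1 + C2*erf(3*sqrt(2)*z/2)


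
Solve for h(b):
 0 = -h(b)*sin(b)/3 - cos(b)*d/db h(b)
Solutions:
 h(b) = C1*cos(b)^(1/3)


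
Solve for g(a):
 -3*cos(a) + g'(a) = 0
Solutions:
 g(a) = C1 + 3*sin(a)


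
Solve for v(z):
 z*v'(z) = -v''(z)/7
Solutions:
 v(z) = C1 + C2*erf(sqrt(14)*z/2)


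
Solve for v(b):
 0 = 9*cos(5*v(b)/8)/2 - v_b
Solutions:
 -9*b/2 - 4*log(sin(5*v(b)/8) - 1)/5 + 4*log(sin(5*v(b)/8) + 1)/5 = C1


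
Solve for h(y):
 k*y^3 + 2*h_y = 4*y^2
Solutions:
 h(y) = C1 - k*y^4/8 + 2*y^3/3


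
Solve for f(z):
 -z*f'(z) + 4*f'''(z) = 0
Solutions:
 f(z) = C1 + Integral(C2*airyai(2^(1/3)*z/2) + C3*airybi(2^(1/3)*z/2), z)


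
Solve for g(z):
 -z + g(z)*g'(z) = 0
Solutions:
 g(z) = -sqrt(C1 + z^2)
 g(z) = sqrt(C1 + z^2)


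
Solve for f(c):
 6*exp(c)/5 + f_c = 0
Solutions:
 f(c) = C1 - 6*exp(c)/5


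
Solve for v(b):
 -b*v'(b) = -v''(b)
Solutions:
 v(b) = C1 + C2*erfi(sqrt(2)*b/2)


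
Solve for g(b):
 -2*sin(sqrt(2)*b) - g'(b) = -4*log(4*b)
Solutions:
 g(b) = C1 + 4*b*log(b) - 4*b + 8*b*log(2) + sqrt(2)*cos(sqrt(2)*b)


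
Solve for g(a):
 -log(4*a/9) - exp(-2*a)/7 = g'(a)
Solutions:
 g(a) = C1 - a*log(a) + a*(-2*log(2) + 1 + 2*log(3)) + exp(-2*a)/14


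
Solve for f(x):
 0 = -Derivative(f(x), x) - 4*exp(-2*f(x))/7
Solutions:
 f(x) = log(-sqrt(C1 - 56*x)) - log(7)
 f(x) = log(C1 - 56*x)/2 - log(7)


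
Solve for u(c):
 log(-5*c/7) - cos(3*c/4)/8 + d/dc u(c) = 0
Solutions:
 u(c) = C1 - c*log(-c) - c*log(5) + c + c*log(7) + sin(3*c/4)/6


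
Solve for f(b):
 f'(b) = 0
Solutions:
 f(b) = C1


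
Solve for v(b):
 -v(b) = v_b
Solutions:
 v(b) = C1*exp(-b)


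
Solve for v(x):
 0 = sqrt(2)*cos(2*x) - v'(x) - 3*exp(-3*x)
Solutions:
 v(x) = C1 + sqrt(2)*sin(2*x)/2 + exp(-3*x)


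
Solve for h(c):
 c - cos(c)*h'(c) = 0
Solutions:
 h(c) = C1 + Integral(c/cos(c), c)


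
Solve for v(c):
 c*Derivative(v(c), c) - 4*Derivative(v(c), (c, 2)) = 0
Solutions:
 v(c) = C1 + C2*erfi(sqrt(2)*c/4)


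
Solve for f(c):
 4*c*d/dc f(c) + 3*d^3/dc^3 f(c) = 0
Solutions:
 f(c) = C1 + Integral(C2*airyai(-6^(2/3)*c/3) + C3*airybi(-6^(2/3)*c/3), c)


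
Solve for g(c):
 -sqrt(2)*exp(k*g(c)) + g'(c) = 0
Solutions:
 g(c) = Piecewise((log(-1/(C1*k + sqrt(2)*c*k))/k, Ne(k, 0)), (nan, True))
 g(c) = Piecewise((C1 + sqrt(2)*c, Eq(k, 0)), (nan, True))


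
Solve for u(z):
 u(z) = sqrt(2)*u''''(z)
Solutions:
 u(z) = C1*exp(-2^(7/8)*z/2) + C2*exp(2^(7/8)*z/2) + C3*sin(2^(7/8)*z/2) + C4*cos(2^(7/8)*z/2)


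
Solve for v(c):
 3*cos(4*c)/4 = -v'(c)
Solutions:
 v(c) = C1 - 3*sin(4*c)/16


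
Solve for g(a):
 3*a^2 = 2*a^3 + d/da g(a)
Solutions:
 g(a) = C1 - a^4/2 + a^3


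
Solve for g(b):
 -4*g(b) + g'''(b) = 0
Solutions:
 g(b) = C3*exp(2^(2/3)*b) + (C1*sin(2^(2/3)*sqrt(3)*b/2) + C2*cos(2^(2/3)*sqrt(3)*b/2))*exp(-2^(2/3)*b/2)


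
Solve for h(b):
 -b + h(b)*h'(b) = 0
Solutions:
 h(b) = -sqrt(C1 + b^2)
 h(b) = sqrt(C1 + b^2)


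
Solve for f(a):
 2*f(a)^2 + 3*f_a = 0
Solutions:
 f(a) = 3/(C1 + 2*a)


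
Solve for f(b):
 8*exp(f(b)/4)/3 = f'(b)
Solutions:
 f(b) = 4*log(-1/(C1 + 8*b)) + 4*log(12)


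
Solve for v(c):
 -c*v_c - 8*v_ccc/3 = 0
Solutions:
 v(c) = C1 + Integral(C2*airyai(-3^(1/3)*c/2) + C3*airybi(-3^(1/3)*c/2), c)


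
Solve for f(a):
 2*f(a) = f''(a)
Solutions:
 f(a) = C1*exp(-sqrt(2)*a) + C2*exp(sqrt(2)*a)


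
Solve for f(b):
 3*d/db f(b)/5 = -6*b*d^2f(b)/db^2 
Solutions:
 f(b) = C1 + C2*b^(9/10)


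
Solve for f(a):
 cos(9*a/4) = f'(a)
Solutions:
 f(a) = C1 + 4*sin(9*a/4)/9


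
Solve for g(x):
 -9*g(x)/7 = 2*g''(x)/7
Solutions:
 g(x) = C1*sin(3*sqrt(2)*x/2) + C2*cos(3*sqrt(2)*x/2)


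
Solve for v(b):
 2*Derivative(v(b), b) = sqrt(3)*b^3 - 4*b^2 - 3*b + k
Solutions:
 v(b) = C1 + sqrt(3)*b^4/8 - 2*b^3/3 - 3*b^2/4 + b*k/2


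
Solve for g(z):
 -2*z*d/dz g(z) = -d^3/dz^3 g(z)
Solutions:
 g(z) = C1 + Integral(C2*airyai(2^(1/3)*z) + C3*airybi(2^(1/3)*z), z)


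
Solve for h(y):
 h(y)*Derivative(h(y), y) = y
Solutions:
 h(y) = -sqrt(C1 + y^2)
 h(y) = sqrt(C1 + y^2)


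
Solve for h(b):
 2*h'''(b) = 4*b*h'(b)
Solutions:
 h(b) = C1 + Integral(C2*airyai(2^(1/3)*b) + C3*airybi(2^(1/3)*b), b)


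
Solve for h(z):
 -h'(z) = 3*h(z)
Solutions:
 h(z) = C1*exp(-3*z)


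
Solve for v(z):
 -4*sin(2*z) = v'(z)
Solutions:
 v(z) = C1 + 2*cos(2*z)


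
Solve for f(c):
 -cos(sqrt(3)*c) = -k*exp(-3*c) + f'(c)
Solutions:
 f(c) = C1 - k*exp(-3*c)/3 - sqrt(3)*sin(sqrt(3)*c)/3


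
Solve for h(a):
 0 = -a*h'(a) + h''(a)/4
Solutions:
 h(a) = C1 + C2*erfi(sqrt(2)*a)


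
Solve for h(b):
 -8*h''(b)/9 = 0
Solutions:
 h(b) = C1 + C2*b


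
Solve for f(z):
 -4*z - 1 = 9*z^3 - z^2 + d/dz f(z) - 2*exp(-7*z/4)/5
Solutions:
 f(z) = C1 - 9*z^4/4 + z^3/3 - 2*z^2 - z - 8*exp(-7*z/4)/35


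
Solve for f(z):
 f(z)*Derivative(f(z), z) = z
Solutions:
 f(z) = -sqrt(C1 + z^2)
 f(z) = sqrt(C1 + z^2)


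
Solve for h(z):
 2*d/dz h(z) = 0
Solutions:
 h(z) = C1


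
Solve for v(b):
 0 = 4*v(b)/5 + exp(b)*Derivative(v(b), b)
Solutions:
 v(b) = C1*exp(4*exp(-b)/5)


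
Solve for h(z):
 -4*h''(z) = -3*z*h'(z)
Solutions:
 h(z) = C1 + C2*erfi(sqrt(6)*z/4)


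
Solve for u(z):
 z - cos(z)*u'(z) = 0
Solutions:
 u(z) = C1 + Integral(z/cos(z), z)


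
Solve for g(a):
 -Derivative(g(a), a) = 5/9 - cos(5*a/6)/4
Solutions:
 g(a) = C1 - 5*a/9 + 3*sin(5*a/6)/10


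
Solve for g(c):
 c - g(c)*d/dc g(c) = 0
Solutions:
 g(c) = -sqrt(C1 + c^2)
 g(c) = sqrt(C1 + c^2)


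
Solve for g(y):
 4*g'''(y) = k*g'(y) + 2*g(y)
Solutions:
 g(y) = C1*exp(y*(k/((-3^(1/3) + 3^(5/6)*I)*(sqrt(3)*sqrt(108 - k^3) + 18)^(1/3)) - 3^(1/3)*(sqrt(3)*sqrt(108 - k^3) + 18)^(1/3)/12 + 3^(5/6)*I*(sqrt(3)*sqrt(108 - k^3) + 18)^(1/3)/12)) + C2*exp(-y*(k/((3^(1/3) + 3^(5/6)*I)*(sqrt(3)*sqrt(108 - k^3) + 18)^(1/3)) + 3^(1/3)*(sqrt(3)*sqrt(108 - k^3) + 18)^(1/3)/12 + 3^(5/6)*I*(sqrt(3)*sqrt(108 - k^3) + 18)^(1/3)/12)) + C3*exp(3^(1/3)*y*(3^(1/3)*k/(sqrt(3)*sqrt(108 - k^3) + 18)^(1/3) + (sqrt(3)*sqrt(108 - k^3) + 18)^(1/3))/6)


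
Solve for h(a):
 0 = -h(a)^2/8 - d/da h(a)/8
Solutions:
 h(a) = 1/(C1 + a)


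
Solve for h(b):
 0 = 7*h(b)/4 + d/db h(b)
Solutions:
 h(b) = C1*exp(-7*b/4)


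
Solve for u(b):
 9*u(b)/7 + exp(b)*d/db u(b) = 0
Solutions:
 u(b) = C1*exp(9*exp(-b)/7)


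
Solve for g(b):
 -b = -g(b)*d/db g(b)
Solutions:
 g(b) = -sqrt(C1 + b^2)
 g(b) = sqrt(C1 + b^2)


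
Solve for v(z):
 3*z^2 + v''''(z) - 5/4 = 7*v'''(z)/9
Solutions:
 v(z) = C1 + C2*z + C3*z^2 + C4*exp(7*z/9) + 9*z^5/140 + 81*z^4/196 + 5097*z^3/2744


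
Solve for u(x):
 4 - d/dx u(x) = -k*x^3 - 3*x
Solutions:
 u(x) = C1 + k*x^4/4 + 3*x^2/2 + 4*x


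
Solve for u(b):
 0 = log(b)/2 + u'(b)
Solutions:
 u(b) = C1 - b*log(b)/2 + b/2


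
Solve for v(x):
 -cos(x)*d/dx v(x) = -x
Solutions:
 v(x) = C1 + Integral(x/cos(x), x)


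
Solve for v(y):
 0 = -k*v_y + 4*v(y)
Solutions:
 v(y) = C1*exp(4*y/k)


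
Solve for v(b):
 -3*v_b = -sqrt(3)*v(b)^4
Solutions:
 v(b) = (-1/(C1 + sqrt(3)*b))^(1/3)
 v(b) = (-1/(C1 + sqrt(3)*b))^(1/3)*(-1 - sqrt(3)*I)/2
 v(b) = (-1/(C1 + sqrt(3)*b))^(1/3)*(-1 + sqrt(3)*I)/2


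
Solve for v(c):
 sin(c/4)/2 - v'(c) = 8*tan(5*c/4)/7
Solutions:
 v(c) = C1 + 32*log(cos(5*c/4))/35 - 2*cos(c/4)


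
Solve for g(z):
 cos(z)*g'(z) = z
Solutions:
 g(z) = C1 + Integral(z/cos(z), z)


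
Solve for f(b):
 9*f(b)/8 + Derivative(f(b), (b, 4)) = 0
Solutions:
 f(b) = (C1*sin(2^(3/4)*sqrt(3)*b/4) + C2*cos(2^(3/4)*sqrt(3)*b/4))*exp(-2^(3/4)*sqrt(3)*b/4) + (C3*sin(2^(3/4)*sqrt(3)*b/4) + C4*cos(2^(3/4)*sqrt(3)*b/4))*exp(2^(3/4)*sqrt(3)*b/4)


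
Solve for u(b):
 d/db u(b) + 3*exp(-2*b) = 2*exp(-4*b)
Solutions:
 u(b) = C1 + 3*exp(-2*b)/2 - exp(-4*b)/2


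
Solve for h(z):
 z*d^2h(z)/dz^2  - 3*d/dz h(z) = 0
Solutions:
 h(z) = C1 + C2*z^4


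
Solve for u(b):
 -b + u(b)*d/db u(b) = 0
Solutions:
 u(b) = -sqrt(C1 + b^2)
 u(b) = sqrt(C1 + b^2)


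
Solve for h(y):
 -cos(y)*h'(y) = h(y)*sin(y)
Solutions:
 h(y) = C1*cos(y)


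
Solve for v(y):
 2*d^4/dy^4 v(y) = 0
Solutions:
 v(y) = C1 + C2*y + C3*y^2 + C4*y^3


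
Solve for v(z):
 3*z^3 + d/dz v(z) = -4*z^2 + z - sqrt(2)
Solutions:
 v(z) = C1 - 3*z^4/4 - 4*z^3/3 + z^2/2 - sqrt(2)*z


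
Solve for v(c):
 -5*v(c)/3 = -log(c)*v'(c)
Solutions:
 v(c) = C1*exp(5*li(c)/3)


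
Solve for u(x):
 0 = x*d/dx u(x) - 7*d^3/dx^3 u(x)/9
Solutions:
 u(x) = C1 + Integral(C2*airyai(21^(2/3)*x/7) + C3*airybi(21^(2/3)*x/7), x)


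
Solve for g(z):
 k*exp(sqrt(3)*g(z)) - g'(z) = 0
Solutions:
 g(z) = sqrt(3)*(2*log(-1/(C1 + k*z)) - log(3))/6


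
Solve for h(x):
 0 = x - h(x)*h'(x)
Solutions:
 h(x) = -sqrt(C1 + x^2)
 h(x) = sqrt(C1 + x^2)


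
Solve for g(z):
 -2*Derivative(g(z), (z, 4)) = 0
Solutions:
 g(z) = C1 + C2*z + C3*z^2 + C4*z^3


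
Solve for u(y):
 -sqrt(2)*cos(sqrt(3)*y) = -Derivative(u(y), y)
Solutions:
 u(y) = C1 + sqrt(6)*sin(sqrt(3)*y)/3


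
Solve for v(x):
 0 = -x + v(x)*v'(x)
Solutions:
 v(x) = -sqrt(C1 + x^2)
 v(x) = sqrt(C1 + x^2)


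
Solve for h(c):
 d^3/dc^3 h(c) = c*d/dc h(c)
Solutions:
 h(c) = C1 + Integral(C2*airyai(c) + C3*airybi(c), c)


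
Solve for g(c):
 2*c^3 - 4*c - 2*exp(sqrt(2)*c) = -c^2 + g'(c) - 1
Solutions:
 g(c) = C1 + c^4/2 + c^3/3 - 2*c^2 + c - sqrt(2)*exp(sqrt(2)*c)


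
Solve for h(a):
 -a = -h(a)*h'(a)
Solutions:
 h(a) = -sqrt(C1 + a^2)
 h(a) = sqrt(C1 + a^2)


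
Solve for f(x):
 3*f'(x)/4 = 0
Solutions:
 f(x) = C1


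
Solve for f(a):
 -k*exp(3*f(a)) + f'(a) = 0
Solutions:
 f(a) = log(-1/(C1 + 3*a*k))/3
 f(a) = log((-1/(C1 + a*k))^(1/3)*(-3^(2/3) - 3*3^(1/6)*I)/6)
 f(a) = log((-1/(C1 + a*k))^(1/3)*(-3^(2/3) + 3*3^(1/6)*I)/6)


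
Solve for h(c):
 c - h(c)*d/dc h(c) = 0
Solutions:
 h(c) = -sqrt(C1 + c^2)
 h(c) = sqrt(C1 + c^2)


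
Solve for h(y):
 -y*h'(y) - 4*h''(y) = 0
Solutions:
 h(y) = C1 + C2*erf(sqrt(2)*y/4)


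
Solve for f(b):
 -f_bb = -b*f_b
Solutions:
 f(b) = C1 + C2*erfi(sqrt(2)*b/2)


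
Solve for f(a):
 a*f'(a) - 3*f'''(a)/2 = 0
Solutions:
 f(a) = C1 + Integral(C2*airyai(2^(1/3)*3^(2/3)*a/3) + C3*airybi(2^(1/3)*3^(2/3)*a/3), a)


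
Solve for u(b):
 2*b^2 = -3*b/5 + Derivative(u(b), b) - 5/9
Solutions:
 u(b) = C1 + 2*b^3/3 + 3*b^2/10 + 5*b/9


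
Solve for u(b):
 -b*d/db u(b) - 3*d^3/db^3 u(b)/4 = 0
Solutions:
 u(b) = C1 + Integral(C2*airyai(-6^(2/3)*b/3) + C3*airybi(-6^(2/3)*b/3), b)


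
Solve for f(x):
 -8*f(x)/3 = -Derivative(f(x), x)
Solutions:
 f(x) = C1*exp(8*x/3)


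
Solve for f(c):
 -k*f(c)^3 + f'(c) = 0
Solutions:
 f(c) = -sqrt(2)*sqrt(-1/(C1 + c*k))/2
 f(c) = sqrt(2)*sqrt(-1/(C1 + c*k))/2


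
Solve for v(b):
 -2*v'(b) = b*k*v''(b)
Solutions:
 v(b) = C1 + b^(((re(k) - 2)*re(k) + im(k)^2)/(re(k)^2 + im(k)^2))*(C2*sin(2*log(b)*Abs(im(k))/(re(k)^2 + im(k)^2)) + C3*cos(2*log(b)*im(k)/(re(k)^2 + im(k)^2)))


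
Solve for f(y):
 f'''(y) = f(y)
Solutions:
 f(y) = C3*exp(y) + (C1*sin(sqrt(3)*y/2) + C2*cos(sqrt(3)*y/2))*exp(-y/2)


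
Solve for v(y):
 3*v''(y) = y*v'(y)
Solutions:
 v(y) = C1 + C2*erfi(sqrt(6)*y/6)


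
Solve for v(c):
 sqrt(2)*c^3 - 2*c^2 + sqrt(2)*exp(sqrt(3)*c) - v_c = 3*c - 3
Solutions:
 v(c) = C1 + sqrt(2)*c^4/4 - 2*c^3/3 - 3*c^2/2 + 3*c + sqrt(6)*exp(sqrt(3)*c)/3


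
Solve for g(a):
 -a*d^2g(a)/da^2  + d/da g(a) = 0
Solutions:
 g(a) = C1 + C2*a^2


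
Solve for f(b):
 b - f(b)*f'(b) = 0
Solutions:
 f(b) = -sqrt(C1 + b^2)
 f(b) = sqrt(C1 + b^2)


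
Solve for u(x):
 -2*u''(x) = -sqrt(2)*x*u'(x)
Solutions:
 u(x) = C1 + C2*erfi(2^(1/4)*x/2)


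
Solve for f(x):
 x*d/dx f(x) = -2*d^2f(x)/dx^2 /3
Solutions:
 f(x) = C1 + C2*erf(sqrt(3)*x/2)


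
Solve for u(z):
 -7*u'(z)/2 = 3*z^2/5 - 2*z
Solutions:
 u(z) = C1 - 2*z^3/35 + 2*z^2/7


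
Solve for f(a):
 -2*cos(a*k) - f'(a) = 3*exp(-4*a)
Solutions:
 f(a) = C1 + 3*exp(-4*a)/4 - 2*sin(a*k)/k


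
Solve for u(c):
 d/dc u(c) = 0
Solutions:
 u(c) = C1


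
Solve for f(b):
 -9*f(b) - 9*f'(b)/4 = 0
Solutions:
 f(b) = C1*exp(-4*b)


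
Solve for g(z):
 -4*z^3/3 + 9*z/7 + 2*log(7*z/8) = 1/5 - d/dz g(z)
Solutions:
 g(z) = C1 + z^4/3 - 9*z^2/14 - 2*z*log(z) - 2*z*log(7) + 11*z/5 + 6*z*log(2)


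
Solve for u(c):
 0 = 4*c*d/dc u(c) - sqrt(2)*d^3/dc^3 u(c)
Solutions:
 u(c) = C1 + Integral(C2*airyai(sqrt(2)*c) + C3*airybi(sqrt(2)*c), c)


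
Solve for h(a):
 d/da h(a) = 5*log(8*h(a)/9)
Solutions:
 -Integral(1/(log(_y) - 2*log(3) + 3*log(2)), (_y, h(a)))/5 = C1 - a


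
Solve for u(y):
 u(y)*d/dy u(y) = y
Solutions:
 u(y) = -sqrt(C1 + y^2)
 u(y) = sqrt(C1 + y^2)


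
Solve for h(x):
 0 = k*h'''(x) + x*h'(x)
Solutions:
 h(x) = C1 + Integral(C2*airyai(x*(-1/k)^(1/3)) + C3*airybi(x*(-1/k)^(1/3)), x)


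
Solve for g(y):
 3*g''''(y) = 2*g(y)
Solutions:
 g(y) = C1*exp(-2^(1/4)*3^(3/4)*y/3) + C2*exp(2^(1/4)*3^(3/4)*y/3) + C3*sin(2^(1/4)*3^(3/4)*y/3) + C4*cos(2^(1/4)*3^(3/4)*y/3)


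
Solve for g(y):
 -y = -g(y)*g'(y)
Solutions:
 g(y) = -sqrt(C1 + y^2)
 g(y) = sqrt(C1 + y^2)


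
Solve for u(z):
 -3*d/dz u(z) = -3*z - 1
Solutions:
 u(z) = C1 + z^2/2 + z/3


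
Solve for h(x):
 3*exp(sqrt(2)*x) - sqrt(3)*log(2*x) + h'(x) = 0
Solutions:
 h(x) = C1 + sqrt(3)*x*log(x) + sqrt(3)*x*(-1 + log(2)) - 3*sqrt(2)*exp(sqrt(2)*x)/2


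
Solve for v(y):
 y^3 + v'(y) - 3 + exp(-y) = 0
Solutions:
 v(y) = C1 - y^4/4 + 3*y + exp(-y)


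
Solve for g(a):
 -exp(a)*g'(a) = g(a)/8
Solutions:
 g(a) = C1*exp(exp(-a)/8)


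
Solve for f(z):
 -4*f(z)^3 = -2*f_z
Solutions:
 f(z) = -sqrt(2)*sqrt(-1/(C1 + 2*z))/2
 f(z) = sqrt(2)*sqrt(-1/(C1 + 2*z))/2


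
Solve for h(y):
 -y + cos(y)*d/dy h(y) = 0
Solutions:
 h(y) = C1 + Integral(y/cos(y), y)


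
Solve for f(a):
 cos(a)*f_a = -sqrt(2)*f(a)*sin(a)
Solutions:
 f(a) = C1*cos(a)^(sqrt(2))


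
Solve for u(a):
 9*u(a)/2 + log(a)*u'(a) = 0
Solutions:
 u(a) = C1*exp(-9*li(a)/2)


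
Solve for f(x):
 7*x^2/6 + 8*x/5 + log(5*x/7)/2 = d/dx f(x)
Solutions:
 f(x) = C1 + 7*x^3/18 + 4*x^2/5 + x*log(x)/2 - x*log(7)/2 - x/2 + x*log(5)/2


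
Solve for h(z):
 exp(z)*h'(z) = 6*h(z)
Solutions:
 h(z) = C1*exp(-6*exp(-z))


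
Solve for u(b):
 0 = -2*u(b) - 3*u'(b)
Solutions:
 u(b) = C1*exp(-2*b/3)


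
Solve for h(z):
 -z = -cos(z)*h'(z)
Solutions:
 h(z) = C1 + Integral(z/cos(z), z)


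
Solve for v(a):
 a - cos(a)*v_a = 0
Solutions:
 v(a) = C1 + Integral(a/cos(a), a)


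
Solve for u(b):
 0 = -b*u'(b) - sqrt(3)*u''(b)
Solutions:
 u(b) = C1 + C2*erf(sqrt(2)*3^(3/4)*b/6)


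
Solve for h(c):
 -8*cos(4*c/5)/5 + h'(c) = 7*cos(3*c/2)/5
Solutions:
 h(c) = C1 + 2*sin(4*c/5) + 14*sin(3*c/2)/15


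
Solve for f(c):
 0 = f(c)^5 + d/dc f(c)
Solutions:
 f(c) = -I*(1/(C1 + 4*c))^(1/4)
 f(c) = I*(1/(C1 + 4*c))^(1/4)
 f(c) = -(1/(C1 + 4*c))^(1/4)
 f(c) = (1/(C1 + 4*c))^(1/4)


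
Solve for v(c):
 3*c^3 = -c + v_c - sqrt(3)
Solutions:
 v(c) = C1 + 3*c^4/4 + c^2/2 + sqrt(3)*c


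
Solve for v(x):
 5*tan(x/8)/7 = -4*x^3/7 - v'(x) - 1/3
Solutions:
 v(x) = C1 - x^4/7 - x/3 + 40*log(cos(x/8))/7


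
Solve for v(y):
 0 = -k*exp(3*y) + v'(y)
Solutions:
 v(y) = C1 + k*exp(3*y)/3
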